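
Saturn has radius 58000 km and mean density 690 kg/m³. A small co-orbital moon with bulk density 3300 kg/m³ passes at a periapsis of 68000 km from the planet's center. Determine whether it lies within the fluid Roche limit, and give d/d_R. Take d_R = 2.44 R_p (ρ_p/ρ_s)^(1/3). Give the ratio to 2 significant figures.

d_R = 2.44 × (58000 km) × (690/3300)^(1/3) = 84000 km
d/d_R = (68000) / (84000) = 0.81
Since d/d_R < 1, the body is inside the Roche limit.

inside; d/d_R ≈ 0.81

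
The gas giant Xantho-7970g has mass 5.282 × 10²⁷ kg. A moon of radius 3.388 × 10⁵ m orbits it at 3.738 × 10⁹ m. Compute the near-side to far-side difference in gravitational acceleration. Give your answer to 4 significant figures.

9.147 × 10⁻⁶ m/s²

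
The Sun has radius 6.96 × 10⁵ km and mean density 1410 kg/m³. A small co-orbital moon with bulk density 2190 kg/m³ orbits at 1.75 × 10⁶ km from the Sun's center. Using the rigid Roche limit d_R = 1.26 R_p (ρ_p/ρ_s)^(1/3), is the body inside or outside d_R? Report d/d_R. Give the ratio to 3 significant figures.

outside; d/d_R ≈ 2.31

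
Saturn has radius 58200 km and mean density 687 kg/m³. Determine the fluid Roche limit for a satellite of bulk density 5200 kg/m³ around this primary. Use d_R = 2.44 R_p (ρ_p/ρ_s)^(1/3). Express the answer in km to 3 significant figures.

72300 km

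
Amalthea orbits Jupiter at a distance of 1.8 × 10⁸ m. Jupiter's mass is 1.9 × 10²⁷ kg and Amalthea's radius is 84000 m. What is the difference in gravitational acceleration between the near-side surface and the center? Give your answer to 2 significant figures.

3.7 × 10⁻³ m/s²

Δa = 2GMr/d³
   = 2 × (6.674 × 10⁻¹¹) × (1.9 × 10²⁷) × (84000) / (1.8 × 10⁸)³
   = 3.7 × 10⁻³ m/s²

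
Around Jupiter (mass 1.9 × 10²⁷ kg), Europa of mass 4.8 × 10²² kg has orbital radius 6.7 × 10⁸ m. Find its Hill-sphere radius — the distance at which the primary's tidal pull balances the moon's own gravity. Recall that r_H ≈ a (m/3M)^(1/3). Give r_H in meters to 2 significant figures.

r_H ≈ a (m/3M)^(1/3)
    = (6.7 × 10⁸) × (4.8 × 10²² / (3 × 1.9 × 10²⁷))^(1/3)
    = 1.4 × 10⁷ m

1.4 × 10⁷ m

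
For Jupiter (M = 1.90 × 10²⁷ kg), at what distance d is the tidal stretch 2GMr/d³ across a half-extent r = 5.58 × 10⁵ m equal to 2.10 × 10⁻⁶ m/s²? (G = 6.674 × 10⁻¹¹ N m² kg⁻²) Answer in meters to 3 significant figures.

2GMr/d³ = a_tidal  ⇒  d = (2GMr / a_tidal)^(1/3)
d = (2 × 6.674×10⁻¹¹ × (1.90 × 10²⁷) × (5.58 × 10⁵) / (2.10 × 10⁻⁶))^(1/3)
  = 4.07 × 10⁹ m

4.07 × 10⁹ m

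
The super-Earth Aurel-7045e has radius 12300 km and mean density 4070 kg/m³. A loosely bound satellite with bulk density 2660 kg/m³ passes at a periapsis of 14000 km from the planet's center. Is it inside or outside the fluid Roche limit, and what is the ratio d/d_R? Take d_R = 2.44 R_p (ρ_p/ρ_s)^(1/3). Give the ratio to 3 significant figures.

d_R = 2.44 × (12300 km) × (4070/2660)^(1/3) = 34580 km
d/d_R = (14000) / (34580) = 0.405
Since d/d_R < 1, the body is inside the Roche limit.

inside; d/d_R ≈ 0.405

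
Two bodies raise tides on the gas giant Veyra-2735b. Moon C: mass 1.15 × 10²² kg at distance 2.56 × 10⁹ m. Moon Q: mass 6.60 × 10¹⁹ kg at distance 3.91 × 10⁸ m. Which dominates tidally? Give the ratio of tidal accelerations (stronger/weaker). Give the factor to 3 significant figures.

Moon Q, by a factor of ≈ 1.61

The tide-raising term goes as M/d³ (the gradient of a 1/d² field).
Moon C: (1.15 × 10²²) / (2.56 × 10⁹)³ = 6.855 × 10⁻⁷
Moon Q: (6.60 × 10¹⁹) / (3.91 × 10⁸)³ = 1.104 × 10⁻⁶
Ratio (larger/smaller) = 1.61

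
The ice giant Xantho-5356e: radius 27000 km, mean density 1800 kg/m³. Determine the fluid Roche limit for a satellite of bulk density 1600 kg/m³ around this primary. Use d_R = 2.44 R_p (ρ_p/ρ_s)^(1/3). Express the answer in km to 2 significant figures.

d_R = 2.44 × 27000 km × (1800/1600)^(1/3)
    = 69000 km

69000 km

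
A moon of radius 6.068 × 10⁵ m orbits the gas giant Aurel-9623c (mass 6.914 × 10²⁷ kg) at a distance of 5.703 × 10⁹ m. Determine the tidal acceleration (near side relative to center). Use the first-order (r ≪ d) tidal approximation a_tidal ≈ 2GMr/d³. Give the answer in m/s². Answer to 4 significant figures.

3.019 × 10⁻⁶ m/s²

a_tidal = 2GMr/d³
        = 2 × (6.674 × 10⁻¹¹) × (6.914 × 10²⁷) × (6.068 × 10⁵) / (5.703 × 10⁹)³
        = 3.019 × 10⁻⁶ m/s²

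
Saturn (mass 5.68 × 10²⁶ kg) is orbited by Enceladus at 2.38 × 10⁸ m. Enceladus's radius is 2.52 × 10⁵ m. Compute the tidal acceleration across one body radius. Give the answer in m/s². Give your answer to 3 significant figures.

Δa = 2GMr/d³
   = 2 × (6.674 × 10⁻¹¹) × (5.68 × 10²⁶) × (2.52 × 10⁵) / (2.38 × 10⁸)³
   = 1.42 × 10⁻³ m/s²

1.42 × 10⁻³ m/s²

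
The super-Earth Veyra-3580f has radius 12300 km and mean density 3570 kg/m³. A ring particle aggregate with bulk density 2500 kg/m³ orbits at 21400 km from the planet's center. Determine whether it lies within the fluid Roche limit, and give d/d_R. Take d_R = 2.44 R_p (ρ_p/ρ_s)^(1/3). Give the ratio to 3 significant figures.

d_R = 2.44 × (12300 km) × (3570/2500)^(1/3) = 33800 km
d/d_R = (21400) / (33800) = 0.633
Since d/d_R < 1, the body is inside the Roche limit.

inside; d/d_R ≈ 0.633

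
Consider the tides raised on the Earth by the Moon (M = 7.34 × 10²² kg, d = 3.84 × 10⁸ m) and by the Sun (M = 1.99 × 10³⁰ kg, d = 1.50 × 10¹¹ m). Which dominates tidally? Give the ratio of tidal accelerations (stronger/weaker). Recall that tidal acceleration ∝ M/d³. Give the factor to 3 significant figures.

The tide-raising term goes as M/d³ (the gradient of a 1/d² field).
The Moon: (7.34 × 10²²) / (3.84 × 10⁸)³ = 1.296 × 10⁻³
The Sun: (1.99 × 10³⁰) / (1.50 × 10¹¹)³ = 5.896 × 10⁻⁴
Ratio (larger/smaller) = 2.20

The Moon, by a factor of ≈ 2.20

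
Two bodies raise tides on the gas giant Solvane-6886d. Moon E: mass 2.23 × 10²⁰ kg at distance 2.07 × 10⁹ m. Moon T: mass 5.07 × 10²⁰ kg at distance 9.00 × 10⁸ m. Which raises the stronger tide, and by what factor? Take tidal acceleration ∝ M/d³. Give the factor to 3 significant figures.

Moon T, by a factor of ≈ 27.7

Tidal acceleration ∝ M/d³, so compare M/d³ for each.
Moon E: (2.23 × 10²⁰) / (2.07 × 10⁹)³ = 2.514 × 10⁻⁸
Moon T: (5.07 × 10²⁰) / (9.00 × 10⁸)³ = 6.955 × 10⁻⁷
Ratio (larger/smaller) = 27.7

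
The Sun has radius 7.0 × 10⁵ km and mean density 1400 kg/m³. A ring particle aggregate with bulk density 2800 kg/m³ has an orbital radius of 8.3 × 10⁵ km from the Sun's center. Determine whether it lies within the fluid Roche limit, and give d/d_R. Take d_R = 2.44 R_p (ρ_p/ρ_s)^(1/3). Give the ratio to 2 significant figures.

inside; d/d_R ≈ 0.61

d_R = 2.44 × (7.0 × 10⁵ km) × (1400/2800)^(1/3) = 1.356 × 10⁶ km
d/d_R = (8.3 × 10⁵) / (1.356 × 10⁶) = 0.61
Since d/d_R < 1, the body is inside the Roche limit.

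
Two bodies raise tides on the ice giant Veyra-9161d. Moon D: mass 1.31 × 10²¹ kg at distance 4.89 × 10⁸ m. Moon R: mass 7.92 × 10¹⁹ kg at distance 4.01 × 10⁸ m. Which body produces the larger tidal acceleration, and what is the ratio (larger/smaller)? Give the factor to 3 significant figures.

Moon D, by a factor of ≈ 9.12

The tide-raising term goes as M/d³ (the gradient of a 1/d² field).
Moon D: (1.31 × 10²¹) / (4.89 × 10⁸)³ = 1.120 × 10⁻⁵
Moon R: (7.92 × 10¹⁹) / (4.01 × 10⁸)³ = 1.228 × 10⁻⁶
Ratio (larger/smaller) = 9.12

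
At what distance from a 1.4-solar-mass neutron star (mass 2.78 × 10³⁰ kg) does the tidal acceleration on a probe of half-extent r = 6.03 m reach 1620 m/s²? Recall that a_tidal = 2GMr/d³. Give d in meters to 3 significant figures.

1.11 × 10⁶ m

2GMr/d³ = a_tidal  ⇒  d = (2GMr / a_tidal)^(1/3)
d = (2 × 6.674×10⁻¹¹ × (2.78 × 10³⁰) × (6.03) / (1620))^(1/3)
  = 1.11 × 10⁶ m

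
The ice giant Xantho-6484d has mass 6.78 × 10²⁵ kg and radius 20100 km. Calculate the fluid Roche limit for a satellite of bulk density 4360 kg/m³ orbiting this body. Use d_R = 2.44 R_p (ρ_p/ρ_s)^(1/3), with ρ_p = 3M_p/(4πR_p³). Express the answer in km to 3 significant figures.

37800 km

ρ_p = 3M_p/(4πR_p³) = 3 × (6.78 × 10²⁵) / (4π × (2.01 × 10⁷ m)³) = 1990 kg/m³
d_R = 2.44 × 20100 km × (1990/4360)^(1/3)
    = 37800 km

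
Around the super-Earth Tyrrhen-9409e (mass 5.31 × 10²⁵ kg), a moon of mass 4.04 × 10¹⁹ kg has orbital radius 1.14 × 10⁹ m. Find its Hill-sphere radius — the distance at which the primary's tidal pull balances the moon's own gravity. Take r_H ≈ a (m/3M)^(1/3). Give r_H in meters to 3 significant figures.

r_H ≈ a (m/3M)^(1/3)
    = (1.14 × 10⁹) × (4.04 × 10¹⁹ / (3 × 5.31 × 10²⁵))^(1/3)
    = 7.22 × 10⁶ m

7.22 × 10⁶ m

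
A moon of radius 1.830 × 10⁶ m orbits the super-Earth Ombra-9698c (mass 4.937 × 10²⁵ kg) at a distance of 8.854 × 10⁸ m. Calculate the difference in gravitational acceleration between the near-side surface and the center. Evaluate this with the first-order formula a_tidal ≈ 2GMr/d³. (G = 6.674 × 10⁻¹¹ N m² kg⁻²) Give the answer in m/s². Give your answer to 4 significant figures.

1.737 × 10⁻⁵ m/s²

Δg = 2GMr/d³
   = 2 × (6.674 × 10⁻¹¹) × (4.937 × 10²⁵) × (1.830 × 10⁶) / (8.854 × 10⁸)³
   = 1.737 × 10⁻⁵ m/s²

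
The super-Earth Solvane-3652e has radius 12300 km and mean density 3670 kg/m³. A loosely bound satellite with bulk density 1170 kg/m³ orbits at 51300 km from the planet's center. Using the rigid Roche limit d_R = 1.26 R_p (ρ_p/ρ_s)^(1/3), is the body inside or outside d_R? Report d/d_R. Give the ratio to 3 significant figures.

d_R = 1.26 × (12300 km) × (3670/1170)^(1/3) = 22690 km
d/d_R = (51300) / (22690) = 2.26
Since d/d_R > 1, the body is outside the Roche limit.

outside; d/d_R ≈ 2.26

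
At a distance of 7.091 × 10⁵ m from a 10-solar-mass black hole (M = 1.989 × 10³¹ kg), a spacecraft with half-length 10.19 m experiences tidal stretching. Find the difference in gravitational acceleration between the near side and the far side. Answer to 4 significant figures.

Δg = 4GMr/d³
   = 4 × (6.674 × 10⁻¹¹) × (1.989 × 10³¹) × (10.19) / (7.091 × 10⁵)³
   = 1.518 × 10⁵ m/s²

1.518 × 10⁵ m/s²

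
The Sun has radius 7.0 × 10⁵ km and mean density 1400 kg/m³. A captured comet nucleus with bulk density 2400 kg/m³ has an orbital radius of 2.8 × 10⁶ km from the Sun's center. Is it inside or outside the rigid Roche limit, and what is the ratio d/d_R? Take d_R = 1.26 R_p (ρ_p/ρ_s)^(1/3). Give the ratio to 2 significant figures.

d_R = 1.26 × (7.0 × 10⁵ km) × (1400/2400)^(1/3) = 7.370 × 10⁵ km
d/d_R = (2.8 × 10⁶) / (7.370 × 10⁵) = 3.8
Since d/d_R > 1, the body is outside the Roche limit.

outside; d/d_R ≈ 3.8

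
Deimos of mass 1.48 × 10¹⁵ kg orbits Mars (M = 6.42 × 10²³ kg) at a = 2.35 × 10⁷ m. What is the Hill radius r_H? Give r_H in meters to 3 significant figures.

2.15 × 10⁴ m

r_H ≈ a (m/3M)^(1/3)
    = (2.35 × 10⁷) × (1.48 × 10¹⁵ / (3 × 6.42 × 10²³))^(1/3)
    = 2.15 × 10⁴ m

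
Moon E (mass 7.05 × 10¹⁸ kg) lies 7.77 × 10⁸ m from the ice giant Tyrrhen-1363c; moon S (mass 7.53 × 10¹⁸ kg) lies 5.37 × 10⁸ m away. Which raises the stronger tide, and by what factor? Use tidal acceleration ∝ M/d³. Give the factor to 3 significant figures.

Compare M/d³ for the two perturbers:
Moon E: (7.05 × 10¹⁸) / (7.77 × 10⁸)³ = 1.503 × 10⁻⁸
Moon S: (7.53 × 10¹⁸) / (5.37 × 10⁸)³ = 4.863 × 10⁻⁸
Ratio (larger/smaller) = 3.24

Moon S, by a factor of ≈ 3.24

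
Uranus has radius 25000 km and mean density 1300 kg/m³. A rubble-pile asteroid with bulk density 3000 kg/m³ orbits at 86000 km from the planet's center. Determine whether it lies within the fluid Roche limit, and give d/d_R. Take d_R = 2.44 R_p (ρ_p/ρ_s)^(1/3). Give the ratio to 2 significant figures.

d_R = 2.44 × (25000 km) × (1300/3000)^(1/3) = 46160 km
d/d_R = (86000) / (46160) = 1.9
Since d/d_R > 1, the body is outside the Roche limit.

outside; d/d_R ≈ 1.9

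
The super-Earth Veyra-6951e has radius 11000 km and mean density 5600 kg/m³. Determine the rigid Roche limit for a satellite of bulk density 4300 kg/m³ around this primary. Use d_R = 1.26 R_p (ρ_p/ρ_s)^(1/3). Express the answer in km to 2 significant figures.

15000 km

d_R = 1.26 × 11000 km × (5600/4300)^(1/3)
    = 15000 km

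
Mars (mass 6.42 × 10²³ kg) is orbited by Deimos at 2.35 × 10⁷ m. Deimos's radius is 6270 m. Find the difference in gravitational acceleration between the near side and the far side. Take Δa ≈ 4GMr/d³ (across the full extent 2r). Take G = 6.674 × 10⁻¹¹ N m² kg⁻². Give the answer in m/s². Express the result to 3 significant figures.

Near-to-far spans 2r, so the tidal difference is twice the near-to-center value: 4GMr/d³.
Δg = 4GMr/d³
   = 4 × (6.674 × 10⁻¹¹) × (6.42 × 10²³) × (6270) / (2.35 × 10⁷)³
   = 8.28 × 10⁻⁵ m/s²

8.28 × 10⁻⁵ m/s²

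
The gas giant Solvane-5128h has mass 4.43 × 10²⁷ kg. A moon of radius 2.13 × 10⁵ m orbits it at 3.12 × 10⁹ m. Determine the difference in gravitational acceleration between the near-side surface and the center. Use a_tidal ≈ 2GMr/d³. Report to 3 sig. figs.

4.15 × 10⁻⁶ m/s²

a_tidal = 2GMr/d³
        = 2 × (6.674 × 10⁻¹¹) × (4.43 × 10²⁷) × (2.13 × 10⁵) / (3.12 × 10⁹)³
        = 4.15 × 10⁻⁶ m/s²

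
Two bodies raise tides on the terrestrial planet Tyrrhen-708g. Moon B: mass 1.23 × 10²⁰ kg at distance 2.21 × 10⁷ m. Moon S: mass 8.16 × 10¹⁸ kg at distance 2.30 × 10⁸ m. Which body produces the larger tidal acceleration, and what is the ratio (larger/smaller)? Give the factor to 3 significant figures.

The tide-raising term goes as M/d³ (the gradient of a 1/d² field).
Moon B: (1.23 × 10²⁰) / (2.21 × 10⁷)³ = 1.140 × 10⁻²
Moon S: (8.16 × 10¹⁸) / (2.30 × 10⁸)³ = 6.707 × 10⁻⁷
Ratio (larger/smaller) = 17000

Moon B, by a factor of ≈ 17000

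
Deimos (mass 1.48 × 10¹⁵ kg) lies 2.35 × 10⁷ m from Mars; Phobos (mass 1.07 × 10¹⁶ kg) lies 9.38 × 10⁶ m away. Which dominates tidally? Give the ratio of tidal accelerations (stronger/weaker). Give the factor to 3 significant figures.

Phobos, by a factor of ≈ 114

Tidal stretch scales as M/d³; compute that for each body.
Deimos: (1.48 × 10¹⁵) / (2.35 × 10⁷)³ = 1.140 × 10⁻⁷
Phobos: (1.07 × 10¹⁶) / (9.38 × 10⁶)³ = 1.297 × 10⁻⁵
Ratio (larger/smaller) = 114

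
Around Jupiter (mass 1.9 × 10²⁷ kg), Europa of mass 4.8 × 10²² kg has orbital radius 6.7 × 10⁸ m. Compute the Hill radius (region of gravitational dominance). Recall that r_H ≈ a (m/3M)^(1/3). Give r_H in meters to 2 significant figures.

r_H ≈ a (m/3M)^(1/3)
    = (6.7 × 10⁸) × (4.8 × 10²² / (3 × 1.9 × 10²⁷))^(1/3)
    = 1.4 × 10⁷ m

1.4 × 10⁷ m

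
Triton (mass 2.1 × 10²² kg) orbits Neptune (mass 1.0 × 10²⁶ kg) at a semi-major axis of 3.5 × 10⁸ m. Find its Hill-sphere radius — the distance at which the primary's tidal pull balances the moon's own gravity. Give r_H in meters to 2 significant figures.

r_H ≈ a (m/3M)^(1/3)
    = (3.5 × 10⁸) × (2.1 × 10²² / (3 × 1.0 × 10²⁶))^(1/3)
    = 1.4 × 10⁷ m

1.4 × 10⁷ m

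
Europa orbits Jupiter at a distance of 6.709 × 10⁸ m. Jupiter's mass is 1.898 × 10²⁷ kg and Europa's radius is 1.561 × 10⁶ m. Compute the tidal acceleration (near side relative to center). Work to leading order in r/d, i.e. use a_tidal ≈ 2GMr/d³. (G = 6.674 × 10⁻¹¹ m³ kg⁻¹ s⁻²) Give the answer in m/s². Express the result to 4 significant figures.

1.310 × 10⁻³ m/s²

Δg = 2GMr/d³
   = 2 × (6.674 × 10⁻¹¹) × (1.898 × 10²⁷) × (1.561 × 10⁶) / (6.709 × 10⁸)³
   = 1.310 × 10⁻³ m/s²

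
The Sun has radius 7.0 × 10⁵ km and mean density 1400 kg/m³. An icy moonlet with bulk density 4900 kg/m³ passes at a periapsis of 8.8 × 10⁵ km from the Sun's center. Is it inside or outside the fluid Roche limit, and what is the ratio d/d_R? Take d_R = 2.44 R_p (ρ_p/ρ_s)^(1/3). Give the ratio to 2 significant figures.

inside; d/d_R ≈ 0.78

d_R = 2.44 × (7.0 × 10⁵ km) × (1400/4900)^(1/3) = 1.125 × 10⁶ km
d/d_R = (8.8 × 10⁵) / (1.125 × 10⁶) = 0.78
Since d/d_R < 1, the body is inside the Roche limit.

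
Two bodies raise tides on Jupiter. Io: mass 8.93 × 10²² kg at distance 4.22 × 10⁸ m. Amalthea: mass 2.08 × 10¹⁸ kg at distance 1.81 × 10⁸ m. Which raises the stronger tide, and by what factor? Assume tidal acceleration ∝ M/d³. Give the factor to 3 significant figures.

Io, by a factor of ≈ 3390

The tide-raising term goes as M/d³ (the gradient of a 1/d² field).
Io: (8.93 × 10²²) / (4.22 × 10⁸)³ = 1.188 × 10⁻³
Amalthea: (2.08 × 10¹⁸) / (1.81 × 10⁸)³ = 3.508 × 10⁻⁷
Ratio (larger/smaller) = 3390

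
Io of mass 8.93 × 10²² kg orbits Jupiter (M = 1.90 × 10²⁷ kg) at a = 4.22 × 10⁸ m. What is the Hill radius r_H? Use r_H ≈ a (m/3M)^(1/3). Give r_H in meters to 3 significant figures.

r_H ≈ a (m/3M)^(1/3)
    = (4.22 × 10⁸) × (8.93 × 10²² / (3 × 1.90 × 10²⁷))^(1/3)
    = 1.06 × 10⁷ m

1.06 × 10⁷ m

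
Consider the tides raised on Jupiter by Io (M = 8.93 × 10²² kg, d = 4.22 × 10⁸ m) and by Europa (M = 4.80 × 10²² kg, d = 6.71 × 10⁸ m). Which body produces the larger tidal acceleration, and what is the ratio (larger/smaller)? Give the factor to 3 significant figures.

Tidal acceleration ∝ M/d³, so compare M/d³ for each.
Io: (8.93 × 10²²) / (4.22 × 10⁸)³ = 1.188 × 10⁻³
Europa: (4.80 × 10²²) / (6.71 × 10⁸)³ = 1.589 × 10⁻⁴
Ratio (larger/smaller) = 7.48

Io, by a factor of ≈ 7.48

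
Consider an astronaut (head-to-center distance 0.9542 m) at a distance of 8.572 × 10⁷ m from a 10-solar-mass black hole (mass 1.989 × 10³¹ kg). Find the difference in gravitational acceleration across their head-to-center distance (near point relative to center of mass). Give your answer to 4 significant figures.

4.022 × 10⁻³ m/s²

a_tidal = 2GMr/d³
        = 2 × (6.674 × 10⁻¹¹) × (1.989 × 10³¹) × (0.9542) / (8.572 × 10⁷)³
        = 4.022 × 10⁻³ m/s²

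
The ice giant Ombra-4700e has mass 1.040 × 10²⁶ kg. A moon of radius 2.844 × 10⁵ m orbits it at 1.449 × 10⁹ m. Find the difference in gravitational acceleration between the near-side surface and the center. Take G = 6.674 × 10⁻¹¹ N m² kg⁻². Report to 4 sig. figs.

1.298 × 10⁻⁶ m/s²

Δg = 2GMr/d³
   = 2 × (6.674 × 10⁻¹¹) × (1.040 × 10²⁶) × (2.844 × 10⁵) / (1.449 × 10⁹)³
   = 1.298 × 10⁻⁶ m/s²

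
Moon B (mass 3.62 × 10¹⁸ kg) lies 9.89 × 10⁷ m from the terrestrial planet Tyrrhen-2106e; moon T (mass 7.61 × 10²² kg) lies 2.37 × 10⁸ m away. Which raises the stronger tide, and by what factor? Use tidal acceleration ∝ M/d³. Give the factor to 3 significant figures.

Moon T, by a factor of ≈ 1530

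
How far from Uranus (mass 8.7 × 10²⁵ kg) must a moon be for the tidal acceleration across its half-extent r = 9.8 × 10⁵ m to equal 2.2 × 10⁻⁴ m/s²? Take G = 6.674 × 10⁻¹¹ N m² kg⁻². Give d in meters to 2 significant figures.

3.7 × 10⁸ m

2GMr/d³ = a_tidal  ⇒  d = (2GMr / a_tidal)^(1/3)
d = (2 × 6.674×10⁻¹¹ × (8.7 × 10²⁵) × (9.8 × 10⁵) / (2.2 × 10⁻⁴))^(1/3)
  = 3.7 × 10⁸ m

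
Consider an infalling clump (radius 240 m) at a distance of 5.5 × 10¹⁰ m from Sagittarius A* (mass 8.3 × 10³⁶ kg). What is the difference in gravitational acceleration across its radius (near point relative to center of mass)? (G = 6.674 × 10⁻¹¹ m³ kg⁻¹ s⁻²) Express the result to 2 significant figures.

1.6 × 10⁻³ m/s²

Since r ≪ d, expand the inverse-square field across one radius to get the leading 2GMr/d³ term.
Δa = 2GMr/d³
   = 2 × (6.674 × 10⁻¹¹) × (8.3 × 10³⁶) × (240) / (5.5 × 10¹⁰)³
   = 1.6 × 10⁻³ m/s²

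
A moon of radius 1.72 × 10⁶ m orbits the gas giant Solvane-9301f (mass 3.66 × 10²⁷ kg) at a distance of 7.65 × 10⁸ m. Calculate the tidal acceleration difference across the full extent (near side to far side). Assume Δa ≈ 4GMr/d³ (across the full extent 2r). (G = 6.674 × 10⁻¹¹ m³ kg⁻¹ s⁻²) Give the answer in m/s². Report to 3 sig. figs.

3.75 × 10⁻³ m/s²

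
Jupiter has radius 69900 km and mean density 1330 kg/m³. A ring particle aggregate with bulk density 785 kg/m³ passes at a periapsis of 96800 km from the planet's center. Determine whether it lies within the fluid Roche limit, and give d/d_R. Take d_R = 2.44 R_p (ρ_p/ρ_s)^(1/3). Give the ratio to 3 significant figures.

d_R = 2.44 × (69900 km) × (1330/785)^(1/3) = 2.033 × 10⁵ km
d/d_R = (96800) / (2.033 × 10⁵) = 0.476
Since d/d_R < 1, the body is inside the Roche limit.

inside; d/d_R ≈ 0.476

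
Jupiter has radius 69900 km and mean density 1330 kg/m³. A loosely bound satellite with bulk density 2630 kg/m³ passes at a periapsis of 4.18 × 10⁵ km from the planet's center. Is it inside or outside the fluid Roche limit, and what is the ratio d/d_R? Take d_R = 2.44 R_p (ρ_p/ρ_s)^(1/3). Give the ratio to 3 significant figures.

d_R = 2.44 × (69900 km) × (1330/2630)^(1/3) = 1.359 × 10⁵ km
d/d_R = (4.18 × 10⁵) / (1.359 × 10⁵) = 3.08
Since d/d_R > 1, the body is outside the Roche limit.

outside; d/d_R ≈ 3.08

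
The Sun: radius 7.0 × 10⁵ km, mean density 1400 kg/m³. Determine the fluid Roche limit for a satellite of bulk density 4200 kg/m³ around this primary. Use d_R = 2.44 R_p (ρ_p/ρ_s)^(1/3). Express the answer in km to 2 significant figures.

1.2 × 10⁶ km

d_R = 2.44 × 7.0 × 10⁵ km × (1400/4200)^(1/3)
    = 1.2 × 10⁶ km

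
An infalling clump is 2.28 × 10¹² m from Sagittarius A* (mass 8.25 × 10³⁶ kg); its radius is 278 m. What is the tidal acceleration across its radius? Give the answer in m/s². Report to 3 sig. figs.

2.58 × 10⁻⁸ m/s²

Δa = 2GMr/d³
   = 2 × (6.674 × 10⁻¹¹) × (8.25 × 10³⁶) × (278) / (2.28 × 10¹²)³
   = 2.58 × 10⁻⁸ m/s²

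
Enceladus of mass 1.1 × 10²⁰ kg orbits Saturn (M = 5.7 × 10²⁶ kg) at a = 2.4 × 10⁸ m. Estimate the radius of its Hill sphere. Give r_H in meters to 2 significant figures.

r_H ≈ a (m/3M)^(1/3)
    = (2.4 × 10⁸) × (1.1 × 10²⁰ / (3 × 5.7 × 10²⁶))^(1/3)
    = 9.6 × 10⁵ m

9.6 × 10⁵ m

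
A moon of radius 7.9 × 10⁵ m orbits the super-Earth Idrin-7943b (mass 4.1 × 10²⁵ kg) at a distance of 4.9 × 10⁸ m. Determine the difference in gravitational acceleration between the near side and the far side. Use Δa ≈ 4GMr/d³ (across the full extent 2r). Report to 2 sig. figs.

The field gradient is 2GM/d³; across the full diameter 2r the difference is 4GMr/d³.
Δg = 4GMr/d³
   = 4 × (6.674 × 10⁻¹¹) × (4.1 × 10²⁵) × (7.9 × 10⁵) / (4.9 × 10⁸)³
   = 7.3 × 10⁻⁵ m/s²

7.3 × 10⁻⁵ m/s²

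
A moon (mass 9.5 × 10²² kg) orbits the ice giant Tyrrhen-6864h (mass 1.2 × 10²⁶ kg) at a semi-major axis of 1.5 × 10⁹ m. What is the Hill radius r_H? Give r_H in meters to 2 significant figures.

9.6 × 10⁷ m

r_H ≈ a (m/3M)^(1/3)
    = (1.5 × 10⁹) × (9.5 × 10²² / (3 × 1.2 × 10²⁶))^(1/3)
    = 9.6 × 10⁷ m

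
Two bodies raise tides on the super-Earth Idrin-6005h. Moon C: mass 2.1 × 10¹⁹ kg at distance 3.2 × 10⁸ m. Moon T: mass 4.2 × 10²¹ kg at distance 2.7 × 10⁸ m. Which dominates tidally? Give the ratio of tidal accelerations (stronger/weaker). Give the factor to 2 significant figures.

Moon T, by a factor of ≈ 330

Tidal stretch scales as M/d³; compute that for each body.
Moon C: (2.1 × 10¹⁹) / (3.2 × 10⁸)³ = 6.409 × 10⁻⁷
Moon T: (4.2 × 10²¹) / (2.7 × 10⁸)³ = 2.134 × 10⁻⁴
Ratio (larger/smaller) = 330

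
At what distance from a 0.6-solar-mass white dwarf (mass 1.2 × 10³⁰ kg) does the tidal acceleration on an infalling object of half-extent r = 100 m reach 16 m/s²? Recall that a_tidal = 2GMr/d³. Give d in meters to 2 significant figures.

2GMr/d³ = a_tidal  ⇒  d = (2GMr / a_tidal)^(1/3)
d = (2 × 6.674×10⁻¹¹ × (1.2 × 10³⁰) × (100) / (16))^(1/3)
  = 1.0 × 10⁷ m

1.0 × 10⁷ m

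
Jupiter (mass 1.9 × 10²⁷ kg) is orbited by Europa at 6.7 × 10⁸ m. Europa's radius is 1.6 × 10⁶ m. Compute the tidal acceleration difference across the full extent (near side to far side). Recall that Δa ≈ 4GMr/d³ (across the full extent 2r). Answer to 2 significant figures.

2.7 × 10⁻³ m/s²

Δg = 4GMr/d³
   = 4 × (6.674 × 10⁻¹¹) × (1.9 × 10²⁷) × (1.6 × 10⁶) / (6.7 × 10⁸)³
   = 2.7 × 10⁻³ m/s²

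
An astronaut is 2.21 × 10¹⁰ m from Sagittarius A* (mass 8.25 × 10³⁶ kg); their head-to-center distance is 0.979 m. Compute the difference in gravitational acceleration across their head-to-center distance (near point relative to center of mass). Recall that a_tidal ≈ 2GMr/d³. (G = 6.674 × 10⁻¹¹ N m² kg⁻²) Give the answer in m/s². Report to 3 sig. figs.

9.99 × 10⁻⁵ m/s²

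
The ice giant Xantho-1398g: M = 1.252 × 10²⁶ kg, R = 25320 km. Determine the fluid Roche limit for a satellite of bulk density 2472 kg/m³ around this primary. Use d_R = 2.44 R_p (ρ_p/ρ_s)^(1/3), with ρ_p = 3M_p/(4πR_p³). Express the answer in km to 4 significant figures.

ρ_p = 3M_p/(4πR_p³) = 3 × (1.252 × 10²⁶) / (4π × (2.532 × 10⁷ m)³) = 1841 kg/m³
d_R = 2.44 × 25320 km × (1841/2472)^(1/3)
    = 56000 km

56000 km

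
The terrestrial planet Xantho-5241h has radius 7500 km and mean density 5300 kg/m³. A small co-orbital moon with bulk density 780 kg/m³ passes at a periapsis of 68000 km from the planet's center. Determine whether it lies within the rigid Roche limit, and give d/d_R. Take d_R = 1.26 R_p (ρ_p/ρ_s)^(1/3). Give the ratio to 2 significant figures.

d_R = 1.26 × (7500 km) × (5300/780)^(1/3) = 17900 km
d/d_R = (68000) / (17900) = 3.8
Since d/d_R > 1, the body is outside the Roche limit.

outside; d/d_R ≈ 3.8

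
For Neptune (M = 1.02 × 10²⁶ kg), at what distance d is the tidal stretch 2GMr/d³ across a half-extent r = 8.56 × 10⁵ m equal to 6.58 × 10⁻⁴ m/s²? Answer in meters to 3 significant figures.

2GMr/d³ = a_tidal  ⇒  d = (2GMr / a_tidal)^(1/3)
d = (2 × 6.674×10⁻¹¹ × (1.02 × 10²⁶) × (8.56 × 10⁵) / (6.58 × 10⁻⁴))^(1/3)
  = 2.61 × 10⁸ m

2.61 × 10⁸ m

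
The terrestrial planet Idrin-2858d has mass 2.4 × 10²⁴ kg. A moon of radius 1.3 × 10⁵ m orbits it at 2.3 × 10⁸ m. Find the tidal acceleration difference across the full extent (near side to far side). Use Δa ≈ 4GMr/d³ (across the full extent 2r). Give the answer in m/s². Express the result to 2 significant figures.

6.8 × 10⁻⁶ m/s²

a_tidal = 4GMr/d³
        = 4 × (6.674 × 10⁻¹¹) × (2.4 × 10²⁴) × (1.3 × 10⁵) / (2.3 × 10⁸)³
        = 6.8 × 10⁻⁶ m/s²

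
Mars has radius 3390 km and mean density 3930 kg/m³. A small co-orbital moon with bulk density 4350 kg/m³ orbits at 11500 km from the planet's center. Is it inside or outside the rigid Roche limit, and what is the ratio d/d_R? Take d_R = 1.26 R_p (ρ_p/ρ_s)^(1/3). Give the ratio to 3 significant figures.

d_R = 1.26 × (3390 km) × (3930/4350)^(1/3) = 4129 km
d/d_R = (11500) / (4129) = 2.79
Since d/d_R > 1, the body is outside the Roche limit.

outside; d/d_R ≈ 2.79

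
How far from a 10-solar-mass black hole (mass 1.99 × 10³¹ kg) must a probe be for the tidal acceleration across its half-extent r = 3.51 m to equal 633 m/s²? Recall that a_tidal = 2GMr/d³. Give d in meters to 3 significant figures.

2GMr/d³ = a_tidal  ⇒  d = (2GMr / a_tidal)^(1/3)
d = (2 × 6.674×10⁻¹¹ × (1.99 × 10³¹) × (3.51) / (633))^(1/3)
  = 2.45 × 10⁶ m

2.45 × 10⁶ m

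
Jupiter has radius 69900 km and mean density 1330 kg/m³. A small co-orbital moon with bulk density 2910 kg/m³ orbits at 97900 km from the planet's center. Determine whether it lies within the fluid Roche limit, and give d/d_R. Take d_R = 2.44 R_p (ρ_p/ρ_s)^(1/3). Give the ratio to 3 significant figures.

inside; d/d_R ≈ 0.745

d_R = 2.44 × (69900 km) × (1330/2910)^(1/3) = 1.314 × 10⁵ km
d/d_R = (97900) / (1.314 × 10⁵) = 0.745
Since d/d_R < 1, the body is inside the Roche limit.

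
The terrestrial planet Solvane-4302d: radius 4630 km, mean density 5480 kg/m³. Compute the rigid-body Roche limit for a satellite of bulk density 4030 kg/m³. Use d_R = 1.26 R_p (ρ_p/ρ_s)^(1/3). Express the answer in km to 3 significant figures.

d_R = 1.26 × 4630 km × (5480/4030)^(1/3)
    = 6460 km

6460 km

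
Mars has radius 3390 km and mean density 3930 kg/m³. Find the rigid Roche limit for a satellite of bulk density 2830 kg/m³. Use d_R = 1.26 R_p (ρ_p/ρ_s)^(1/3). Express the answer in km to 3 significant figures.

4770 km

d_R = 1.26 × 3390 km × (3930/2830)^(1/3)
    = 4770 km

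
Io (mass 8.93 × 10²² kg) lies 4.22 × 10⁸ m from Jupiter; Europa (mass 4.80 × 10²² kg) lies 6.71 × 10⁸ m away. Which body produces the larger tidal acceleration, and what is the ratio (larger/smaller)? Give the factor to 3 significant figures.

The tide-raising term goes as M/d³ (the gradient of a 1/d² field).
Io: (8.93 × 10²²) / (4.22 × 10⁸)³ = 1.188 × 10⁻³
Europa: (4.80 × 10²²) / (6.71 × 10⁸)³ = 1.589 × 10⁻⁴
Ratio (larger/smaller) = 7.48

Io, by a factor of ≈ 7.48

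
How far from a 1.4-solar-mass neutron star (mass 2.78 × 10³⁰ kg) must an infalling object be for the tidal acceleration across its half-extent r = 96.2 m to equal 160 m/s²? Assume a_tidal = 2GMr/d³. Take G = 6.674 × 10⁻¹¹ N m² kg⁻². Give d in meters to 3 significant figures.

2GMr/d³ = a_tidal  ⇒  d = (2GMr / a_tidal)^(1/3)
d = (2 × 6.674×10⁻¹¹ × (2.78 × 10³⁰) × (96.2) / (160))^(1/3)
  = 6.07 × 10⁶ m

6.07 × 10⁶ m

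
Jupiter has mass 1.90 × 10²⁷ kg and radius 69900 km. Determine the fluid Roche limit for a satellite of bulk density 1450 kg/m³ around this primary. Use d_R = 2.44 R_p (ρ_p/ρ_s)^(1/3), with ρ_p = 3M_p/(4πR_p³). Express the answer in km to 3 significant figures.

1.66 × 10⁵ km

ρ_p = 3M_p/(4πR_p³) = 3 × (1.90 × 10²⁷) / (4π × (6.99 × 10⁷ m)³) = 1330 kg/m³
d_R = 2.44 × 69900 km × (1330/1450)^(1/3)
    = 1.66 × 10⁵ km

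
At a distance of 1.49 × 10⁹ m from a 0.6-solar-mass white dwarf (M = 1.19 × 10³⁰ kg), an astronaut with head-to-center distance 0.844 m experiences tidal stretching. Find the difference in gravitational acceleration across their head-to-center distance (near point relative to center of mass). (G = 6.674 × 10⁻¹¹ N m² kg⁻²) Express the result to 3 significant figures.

Δg = 2GMr/d³
   = 2 × (6.674 × 10⁻¹¹) × (1.19 × 10³⁰) × (0.844) / (1.49 × 10⁹)³
   = 4.05 × 10⁻⁸ m/s²

4.05 × 10⁻⁸ m/s²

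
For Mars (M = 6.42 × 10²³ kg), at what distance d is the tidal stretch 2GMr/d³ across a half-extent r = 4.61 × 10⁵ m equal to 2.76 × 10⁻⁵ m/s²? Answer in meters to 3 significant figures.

2GMr/d³ = a_tidal  ⇒  d = (2GMr / a_tidal)^(1/3)
d = (2 × 6.674×10⁻¹¹ × (6.42 × 10²³) × (4.61 × 10⁵) / (2.76 × 10⁻⁵))^(1/3)
  = 1.13 × 10⁸ m

1.13 × 10⁸ m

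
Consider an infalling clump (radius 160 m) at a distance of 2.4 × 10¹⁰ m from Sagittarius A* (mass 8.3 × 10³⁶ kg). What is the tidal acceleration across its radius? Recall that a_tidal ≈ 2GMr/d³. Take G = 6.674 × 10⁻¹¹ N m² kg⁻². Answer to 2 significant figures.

1.3 × 10⁻² m/s²

Since r ≪ d, expand the inverse-square field across one radius to get the leading 2GMr/d³ term.
a_tidal = 2GMr/d³
        = 2 × (6.674 × 10⁻¹¹) × (8.3 × 10³⁶) × (160) / (2.4 × 10¹⁰)³
        = 1.3 × 10⁻² m/s²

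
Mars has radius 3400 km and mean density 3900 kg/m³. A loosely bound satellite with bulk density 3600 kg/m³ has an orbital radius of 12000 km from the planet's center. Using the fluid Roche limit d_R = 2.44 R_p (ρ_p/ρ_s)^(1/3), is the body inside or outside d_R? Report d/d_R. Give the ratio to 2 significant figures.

d_R = 2.44 × (3400 km) × (3900/3600)^(1/3) = 8520 km
d/d_R = (12000) / (8520) = 1.4
Since d/d_R > 1, the body is outside the Roche limit.

outside; d/d_R ≈ 1.4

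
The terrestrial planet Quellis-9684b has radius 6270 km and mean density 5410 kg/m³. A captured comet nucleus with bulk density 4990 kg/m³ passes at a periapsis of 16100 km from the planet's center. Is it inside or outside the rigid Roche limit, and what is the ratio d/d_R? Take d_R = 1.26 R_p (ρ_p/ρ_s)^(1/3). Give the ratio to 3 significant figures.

outside; d/d_R ≈ 1.98

d_R = 1.26 × (6270 km) × (5410/4990)^(1/3) = 8116 km
d/d_R = (16100) / (8116) = 1.98
Since d/d_R > 1, the body is outside the Roche limit.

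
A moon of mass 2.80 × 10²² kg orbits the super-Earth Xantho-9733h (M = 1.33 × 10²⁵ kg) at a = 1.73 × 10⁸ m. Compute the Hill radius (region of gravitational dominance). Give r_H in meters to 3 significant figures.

1.54 × 10⁷ m

r_H ≈ a (m/3M)^(1/3)
    = (1.73 × 10⁸) × (2.80 × 10²² / (3 × 1.33 × 10²⁵))^(1/3)
    = 1.54 × 10⁷ m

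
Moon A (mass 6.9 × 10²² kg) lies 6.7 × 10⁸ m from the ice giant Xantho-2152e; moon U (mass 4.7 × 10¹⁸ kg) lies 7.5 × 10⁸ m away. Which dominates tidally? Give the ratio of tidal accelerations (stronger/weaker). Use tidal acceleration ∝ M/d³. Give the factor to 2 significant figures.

Compare M/d³ for the two perturbers:
Moon A: (6.9 × 10²²) / (6.7 × 10⁸)³ = 2.294 × 10⁻⁴
Moon U: (4.7 × 10¹⁸) / (7.5 × 10⁸)³ = 1.114 × 10⁻⁸
Ratio (larger/smaller) = 21000

Moon A, by a factor of ≈ 21000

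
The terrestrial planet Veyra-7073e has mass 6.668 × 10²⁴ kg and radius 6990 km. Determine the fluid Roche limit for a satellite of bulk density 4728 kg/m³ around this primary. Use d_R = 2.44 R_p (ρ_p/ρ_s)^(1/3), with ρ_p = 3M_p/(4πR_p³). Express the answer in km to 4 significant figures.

16970 km

ρ_p = 3M_p/(4πR_p³) = 3 × (6.668 × 10²⁴) / (4π × (6.990 × 10⁶ m)³) = 4661 kg/m³
d_R = 2.44 × 6990 km × (4661/4728)^(1/3)
    = 16970 km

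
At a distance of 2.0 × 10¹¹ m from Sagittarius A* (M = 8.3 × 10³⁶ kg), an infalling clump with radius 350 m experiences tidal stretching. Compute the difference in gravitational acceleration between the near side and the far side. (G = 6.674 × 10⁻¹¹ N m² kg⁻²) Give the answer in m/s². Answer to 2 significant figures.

Δg = 4GMr/d³
   = 4 × (6.674 × 10⁻¹¹) × (8.3 × 10³⁶) × (350) / (2.0 × 10¹¹)³
   = 9.7 × 10⁻⁵ m/s²

9.7 × 10⁻⁵ m/s²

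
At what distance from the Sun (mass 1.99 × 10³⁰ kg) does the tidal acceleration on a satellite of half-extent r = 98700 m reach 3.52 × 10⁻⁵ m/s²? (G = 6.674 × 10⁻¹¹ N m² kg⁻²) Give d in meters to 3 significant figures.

2GMr/d³ = a_tidal  ⇒  d = (2GMr / a_tidal)^(1/3)
d = (2 × 6.674×10⁻¹¹ × (1.99 × 10³⁰) × (98700) / (3.52 × 10⁻⁵))^(1/3)
  = 9.06 × 10⁹ m

9.06 × 10⁹ m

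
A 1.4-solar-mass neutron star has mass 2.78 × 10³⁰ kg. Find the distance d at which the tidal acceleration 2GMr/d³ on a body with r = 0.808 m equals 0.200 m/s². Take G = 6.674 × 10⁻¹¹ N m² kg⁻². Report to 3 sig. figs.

2GMr/d³ = a_tidal  ⇒  d = (2GMr / a_tidal)^(1/3)
d = (2 × 6.674×10⁻¹¹ × (2.78 × 10³⁰) × (0.808) / (0.200))^(1/3)
  = 1.14 × 10⁷ m

1.14 × 10⁷ m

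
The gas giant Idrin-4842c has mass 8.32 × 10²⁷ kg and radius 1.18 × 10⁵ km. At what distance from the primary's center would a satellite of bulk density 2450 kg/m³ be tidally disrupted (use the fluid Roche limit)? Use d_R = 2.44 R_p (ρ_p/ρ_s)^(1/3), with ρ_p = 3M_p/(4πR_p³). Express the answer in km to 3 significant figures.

ρ_p = 3M_p/(4πR_p³) = 3 × (8.32 × 10²⁷) / (4π × (1.18 × 10⁸ m)³) = 1210 kg/m³
d_R = 2.44 × 1.18 × 10⁵ km × (1210/2450)^(1/3)
    = 2.28 × 10⁵ km

2.28 × 10⁵ km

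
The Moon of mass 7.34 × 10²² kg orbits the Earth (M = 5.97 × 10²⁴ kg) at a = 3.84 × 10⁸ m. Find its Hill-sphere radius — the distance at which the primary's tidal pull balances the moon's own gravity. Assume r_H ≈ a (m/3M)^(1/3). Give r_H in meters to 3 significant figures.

r_H ≈ a (m/3M)^(1/3)
    = (3.84 × 10⁸) × (7.34 × 10²² / (3 × 5.97 × 10²⁴))^(1/3)
    = 6.15 × 10⁷ m

6.15 × 10⁷ m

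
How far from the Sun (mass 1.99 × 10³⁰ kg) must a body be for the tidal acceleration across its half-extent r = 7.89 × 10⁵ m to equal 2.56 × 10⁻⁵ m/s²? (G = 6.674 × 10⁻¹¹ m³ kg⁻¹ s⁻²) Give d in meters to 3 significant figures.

2.02 × 10¹⁰ m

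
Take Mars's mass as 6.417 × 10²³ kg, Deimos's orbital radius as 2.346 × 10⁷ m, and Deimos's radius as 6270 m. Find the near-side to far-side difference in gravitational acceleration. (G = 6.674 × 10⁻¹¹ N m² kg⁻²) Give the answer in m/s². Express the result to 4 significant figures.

The field gradient is 2GM/d³; across the full diameter 2r the difference is 4GMr/d³.
Δa = 4GMr/d³
   = 4 × (6.674 × 10⁻¹¹) × (6.417 × 10²³) × (6270) / (2.346 × 10⁷)³
   = 8.319 × 10⁻⁵ m/s²

8.319 × 10⁻⁵ m/s²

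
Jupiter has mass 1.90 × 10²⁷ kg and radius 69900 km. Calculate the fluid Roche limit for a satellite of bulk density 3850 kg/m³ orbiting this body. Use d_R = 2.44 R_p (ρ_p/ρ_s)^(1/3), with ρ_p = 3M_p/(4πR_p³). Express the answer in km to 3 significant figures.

1.20 × 10⁵ km

ρ_p = 3M_p/(4πR_p³) = 3 × (1.90 × 10²⁷) / (4π × (6.99 × 10⁷ m)³) = 1330 kg/m³
d_R = 2.44 × 69900 km × (1330/3850)^(1/3)
    = 1.20 × 10⁵ km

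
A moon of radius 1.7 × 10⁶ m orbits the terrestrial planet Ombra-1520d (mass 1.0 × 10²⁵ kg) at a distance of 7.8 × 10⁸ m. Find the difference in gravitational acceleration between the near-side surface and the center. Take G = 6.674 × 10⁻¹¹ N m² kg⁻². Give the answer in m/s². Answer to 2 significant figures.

4.8 × 10⁻⁶ m/s²

Differencing GM/(d−r)² and GM/d² to first order in r/d gives 2GMr/d³.
a_tidal = 2GMr/d³
        = 2 × (6.674 × 10⁻¹¹) × (1.0 × 10²⁵) × (1.7 × 10⁶) / (7.8 × 10⁸)³
        = 4.8 × 10⁻⁶ m/s²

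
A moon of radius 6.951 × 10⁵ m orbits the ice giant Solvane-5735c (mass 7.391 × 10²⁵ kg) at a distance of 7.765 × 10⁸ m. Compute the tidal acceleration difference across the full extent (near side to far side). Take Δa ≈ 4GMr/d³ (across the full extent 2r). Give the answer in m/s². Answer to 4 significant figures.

2.929 × 10⁻⁵ m/s²

Δa = 4GMr/d³
   = 4 × (6.674 × 10⁻¹¹) × (7.391 × 10²⁵) × (6.951 × 10⁵) / (7.765 × 10⁸)³
   = 2.929 × 10⁻⁵ m/s²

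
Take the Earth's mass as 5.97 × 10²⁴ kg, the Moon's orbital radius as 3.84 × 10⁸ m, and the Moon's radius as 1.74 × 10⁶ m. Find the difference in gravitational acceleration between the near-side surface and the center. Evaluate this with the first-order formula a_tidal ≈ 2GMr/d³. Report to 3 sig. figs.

Since r ≪ d, expand the inverse-square field across one radius to get the leading 2GMr/d³ term.
Δa = 2GMr/d³
   = 2 × (6.674 × 10⁻¹¹) × (5.97 × 10²⁴) × (1.74 × 10⁶) / (3.84 × 10⁸)³
   = 2.45 × 10⁻⁵ m/s²

2.45 × 10⁻⁵ m/s²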